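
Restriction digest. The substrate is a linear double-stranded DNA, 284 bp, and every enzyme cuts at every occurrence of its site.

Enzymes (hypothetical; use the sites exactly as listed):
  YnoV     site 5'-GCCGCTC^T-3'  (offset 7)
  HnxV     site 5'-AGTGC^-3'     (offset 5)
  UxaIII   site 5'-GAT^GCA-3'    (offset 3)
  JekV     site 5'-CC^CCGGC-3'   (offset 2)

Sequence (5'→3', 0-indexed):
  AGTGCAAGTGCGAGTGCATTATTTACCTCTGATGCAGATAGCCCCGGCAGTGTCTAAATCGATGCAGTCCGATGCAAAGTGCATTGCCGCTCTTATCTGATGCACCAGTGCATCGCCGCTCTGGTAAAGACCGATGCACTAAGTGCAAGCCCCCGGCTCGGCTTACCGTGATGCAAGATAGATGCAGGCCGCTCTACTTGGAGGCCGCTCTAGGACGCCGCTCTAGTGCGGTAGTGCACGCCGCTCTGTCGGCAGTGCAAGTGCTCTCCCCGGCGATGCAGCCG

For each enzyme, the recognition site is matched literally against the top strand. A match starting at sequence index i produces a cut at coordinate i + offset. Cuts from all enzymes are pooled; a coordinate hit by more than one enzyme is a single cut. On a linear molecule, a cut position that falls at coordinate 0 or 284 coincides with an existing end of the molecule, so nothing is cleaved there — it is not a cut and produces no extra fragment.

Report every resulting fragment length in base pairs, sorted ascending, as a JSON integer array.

Site scan:
  YnoV (GCCGCTCT, off=7): starts [85, 114, 187, 203, 216, 239] → cuts [92, 121, 194, 210, 223, 246]
  HnxV (AGTGC, off=5): starts [0, 6, 12, 77, 106, 141, 224, 232, 253, 259] → cuts [5, 11, 17, 82, 111, 146, 229, 237, 258, 264]
  UxaIII (GATGCA, off=3): starts [30, 60, 70, 98, 132, 169, 180, 274] → cuts [33, 63, 73, 101, 135, 172, 183, 277]
  JekV (CCCCGGC, off=2): starts [41, 150, 267] → cuts [43, 152, 269]

Pooled cuts: [5, 11, 17, 33, 43, 63, 73, 82, 92, 101, 111, 121, 135, 146, 152, 172, 183, 194, 210, 223, 229, 237, 246, 258, 264, 269, 277]

Fragments:
  [0,5): 5 bp
  [5,11): 6 bp
  [11,17): 6 bp
  [17,33): 16 bp
  [33,43): 10 bp
  [43,63): 20 bp
  [63,73): 10 bp
  [73,82): 9 bp
  [82,92): 10 bp
  [92,101): 9 bp
  [101,111): 10 bp
  [111,121): 10 bp
  [121,135): 14 bp
  [135,146): 11 bp
  [146,152): 6 bp
  [152,172): 20 bp
  [172,183): 11 bp
  [183,194): 11 bp
  [194,210): 16 bp
  [210,223): 13 bp
  [223,229): 6 bp
  [229,237): 8 bp
  [237,246): 9 bp
  [246,258): 12 bp
  [258,264): 6 bp
  [264,269): 5 bp
  [269,277): 8 bp
  [277,284): 7 bp

[5,5,6,6,6,6,6,7,8,8,9,9,9,10,10,10,10,10,11,11,11,12,13,14,16,16,20,20]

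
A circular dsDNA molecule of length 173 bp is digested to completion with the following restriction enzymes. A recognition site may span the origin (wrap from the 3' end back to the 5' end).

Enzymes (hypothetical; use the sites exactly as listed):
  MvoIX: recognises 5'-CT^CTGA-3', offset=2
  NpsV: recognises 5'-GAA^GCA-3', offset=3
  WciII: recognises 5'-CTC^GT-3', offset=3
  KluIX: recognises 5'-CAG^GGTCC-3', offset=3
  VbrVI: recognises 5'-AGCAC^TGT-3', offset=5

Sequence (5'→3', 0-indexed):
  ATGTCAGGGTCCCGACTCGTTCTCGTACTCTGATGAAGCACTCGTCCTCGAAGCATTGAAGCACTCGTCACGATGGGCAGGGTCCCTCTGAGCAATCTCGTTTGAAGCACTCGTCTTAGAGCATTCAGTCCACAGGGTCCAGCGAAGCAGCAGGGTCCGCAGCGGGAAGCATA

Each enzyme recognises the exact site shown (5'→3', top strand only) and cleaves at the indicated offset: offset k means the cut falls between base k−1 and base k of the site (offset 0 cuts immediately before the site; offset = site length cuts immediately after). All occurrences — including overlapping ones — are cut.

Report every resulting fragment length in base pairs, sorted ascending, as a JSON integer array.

[5,6,6,6,6,7,7,7,8,8,9,11,11,12,12,14,15,23]

Per-enzyme occurrences:
  MvoIX CTCTGA/2: at [27, 85] ⇒ [29, 87]
  NpsV GAAGCA/3: at [34, 49, 57, 103, 143, 165] ⇒ [37, 52, 60, 106, 146, 168]
  WciII CTCGT/3: at [15, 21, 40, 63, 96, 109] ⇒ [18, 24, 43, 66, 99, 112]
  KluIX CAGGGTCC/3: at [4, 77, 132, 150] ⇒ [7, 80, 135, 153]
  VbrVI (AGCACTGT, off=5): no sites

Pooled cuts: [7, 18, 24, 29, 37, 43, 52, 60, 66, 80, 87, 99, 106, 112, 135, 146, 153, 168]

Fragments:
  7→18: 11 bp
  18→24: 6 bp
  24→29: 5 bp
  29→37: 8 bp
  37→43: 6 bp
  43→52: 9 bp
  52→60: 8 bp
  60→66: 6 bp
  66→80: 14 bp
  80→87: 7 bp
  87→99: 12 bp
  99→106: 7 bp
  106→112: 6 bp
  112→135: 23 bp
  135→146: 11 bp
  146→153: 7 bp
  153→168: 15 bp
  168→7 (wrap): 173-168+7 = 12 bp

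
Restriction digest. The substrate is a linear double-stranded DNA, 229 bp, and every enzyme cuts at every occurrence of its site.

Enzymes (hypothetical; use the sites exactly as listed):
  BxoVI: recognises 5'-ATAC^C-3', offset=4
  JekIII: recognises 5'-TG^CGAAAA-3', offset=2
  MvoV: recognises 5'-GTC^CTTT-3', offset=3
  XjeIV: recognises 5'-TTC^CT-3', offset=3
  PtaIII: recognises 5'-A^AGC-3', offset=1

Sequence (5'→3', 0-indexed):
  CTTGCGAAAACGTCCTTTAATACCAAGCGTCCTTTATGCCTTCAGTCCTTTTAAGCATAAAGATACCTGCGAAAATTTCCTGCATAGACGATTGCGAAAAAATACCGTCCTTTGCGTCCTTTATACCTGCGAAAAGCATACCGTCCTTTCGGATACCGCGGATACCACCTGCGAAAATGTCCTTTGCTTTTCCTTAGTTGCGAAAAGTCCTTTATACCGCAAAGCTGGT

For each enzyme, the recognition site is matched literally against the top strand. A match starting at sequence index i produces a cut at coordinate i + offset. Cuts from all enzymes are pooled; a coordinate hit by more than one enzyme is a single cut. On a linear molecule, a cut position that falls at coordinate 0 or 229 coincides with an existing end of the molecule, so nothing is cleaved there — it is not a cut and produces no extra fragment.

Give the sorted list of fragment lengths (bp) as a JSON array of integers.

Per-enzyme occurrences:
  BxoVI ATACC/4: at [19, 62, 101, 122, 137, 152, 161, 213] ⇒ [23, 66, 105, 126, 141, 156, 165, 217]
  JekIII TGCGAAAA/2: at [2, 67, 92, 127, 169, 198] ⇒ [4, 69, 94, 129, 171, 200]
  MvoV GTCCTTT/3: at [11, 28, 44, 106, 115, 142, 178, 206] ⇒ [14, 31, 47, 109, 118, 145, 181, 209]
  XjeIV TTCCT/3: at [76, 189] ⇒ [79, 192]
  PtaIII AAGC/1: at [24, 52, 133, 221] ⇒ [25, 53, 134, 222]

Pooled cuts: [4, 14, 23, 25, 31, 47, 53, 66, 69, 79, 94, 105, 109, 118, 126, 129, 134, 141, 145, 156, 165, 171, 181, 192, 200, 209, 217, 222]

Fragments:
  [0,4): 4 bp
  [4,14): 10 bp
  [14,23): 9 bp
  [23,25): 2 bp
  [25,31): 6 bp
  [31,47): 16 bp
  [47,53): 6 bp
  [53,66): 13 bp
  [66,69): 3 bp
  [69,79): 10 bp
  [79,94): 15 bp
  [94,105): 11 bp
  [105,109): 4 bp
  [109,118): 9 bp
  [118,126): 8 bp
  [126,129): 3 bp
  [129,134): 5 bp
  [134,141): 7 bp
  [141,145): 4 bp
  [145,156): 11 bp
  [156,165): 9 bp
  [165,171): 6 bp
  [171,181): 10 bp
  [181,192): 11 bp
  [192,200): 8 bp
  [200,209): 9 bp
  [209,217): 8 bp
  [217,222): 5 bp
  [222,229): 7 bp

[2,3,3,4,4,4,5,5,6,6,6,7,7,8,8,8,9,9,9,9,10,10,10,11,11,11,13,15,16]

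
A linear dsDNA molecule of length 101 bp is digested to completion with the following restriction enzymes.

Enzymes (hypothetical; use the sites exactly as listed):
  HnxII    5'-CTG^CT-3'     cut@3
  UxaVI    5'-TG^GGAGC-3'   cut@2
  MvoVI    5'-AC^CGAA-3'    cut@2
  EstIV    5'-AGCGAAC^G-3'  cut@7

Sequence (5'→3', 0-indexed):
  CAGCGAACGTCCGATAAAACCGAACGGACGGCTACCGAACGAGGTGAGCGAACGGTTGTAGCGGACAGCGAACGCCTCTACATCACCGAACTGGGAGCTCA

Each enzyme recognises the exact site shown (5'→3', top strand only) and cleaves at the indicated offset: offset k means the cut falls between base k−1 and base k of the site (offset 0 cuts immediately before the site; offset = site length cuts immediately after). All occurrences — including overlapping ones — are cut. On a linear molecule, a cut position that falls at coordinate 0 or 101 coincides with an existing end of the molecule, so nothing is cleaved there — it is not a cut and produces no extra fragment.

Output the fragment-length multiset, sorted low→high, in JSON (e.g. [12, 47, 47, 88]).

[7,8,8,12,13,15,18,20]

Scan for sites:
  HnxII (CTGCT, off=3): no sites
  UxaVI (TGGGAGC, off=2): starts [91] → cuts [93]
  MvoVI (ACCGAA, off=2): starts [18, 33, 84] → cuts [20, 35, 86]
  EstIV (AGCGAACG, off=7): starts [1, 46, 66] → cuts [8, 53, 73]

All cut coordinates (distinct, sorted): [8, 20, 35, 53, 73, 86, 93]

Fragment lengths:
  [0,8): 8 bp
  [8,20): 12 bp
  [20,35): 15 bp
  [35,53): 18 bp
  [53,73): 20 bp
  [73,86): 13 bp
  [86,93): 7 bp
  [93,101): 8 bp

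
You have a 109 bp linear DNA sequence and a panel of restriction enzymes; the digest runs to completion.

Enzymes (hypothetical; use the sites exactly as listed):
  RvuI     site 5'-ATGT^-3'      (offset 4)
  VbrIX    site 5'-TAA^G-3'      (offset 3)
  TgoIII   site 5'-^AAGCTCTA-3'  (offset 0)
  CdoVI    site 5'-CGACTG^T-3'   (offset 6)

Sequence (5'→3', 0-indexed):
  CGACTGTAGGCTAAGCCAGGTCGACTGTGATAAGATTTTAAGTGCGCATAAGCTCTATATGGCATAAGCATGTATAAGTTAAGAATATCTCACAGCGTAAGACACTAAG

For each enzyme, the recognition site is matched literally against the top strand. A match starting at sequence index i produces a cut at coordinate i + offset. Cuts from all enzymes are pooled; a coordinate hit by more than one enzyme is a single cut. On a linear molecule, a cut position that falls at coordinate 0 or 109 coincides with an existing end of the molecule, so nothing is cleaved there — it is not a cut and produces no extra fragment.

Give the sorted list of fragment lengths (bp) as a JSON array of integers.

[1,2,4,5,6,6,6,8,8,8,8,13,16,18]

Per-enzyme occurrences:
  RvuI ATGT/4: at [69] ⇒ [73]
  VbrIX TAAG/3: at [11, 30, 38, 48, 64, 74, 79, 97, 105] ⇒ [14, 33, 41, 51, 67, 77, 82, 100, 108]
  TgoIII AAGCTCTA/0: at [49] ⇒ [49]
  CdoVI CGACTGT/6: at [0, 21] ⇒ [6, 27]

All cut coordinates (distinct, sorted): [6, 14, 27, 33, 41, 49, 51, 67, 73, 77, 82, 100, 108]

Fragments:
  [0,6): 6 bp
  [6,14): 8 bp
  [14,27): 13 bp
  [27,33): 6 bp
  [33,41): 8 bp
  [41,49): 8 bp
  [49,51): 2 bp
  [51,67): 16 bp
  [67,73): 6 bp
  [73,77): 4 bp
  [77,82): 5 bp
  [82,100): 18 bp
  [100,108): 8 bp
  [108,109): 1 bp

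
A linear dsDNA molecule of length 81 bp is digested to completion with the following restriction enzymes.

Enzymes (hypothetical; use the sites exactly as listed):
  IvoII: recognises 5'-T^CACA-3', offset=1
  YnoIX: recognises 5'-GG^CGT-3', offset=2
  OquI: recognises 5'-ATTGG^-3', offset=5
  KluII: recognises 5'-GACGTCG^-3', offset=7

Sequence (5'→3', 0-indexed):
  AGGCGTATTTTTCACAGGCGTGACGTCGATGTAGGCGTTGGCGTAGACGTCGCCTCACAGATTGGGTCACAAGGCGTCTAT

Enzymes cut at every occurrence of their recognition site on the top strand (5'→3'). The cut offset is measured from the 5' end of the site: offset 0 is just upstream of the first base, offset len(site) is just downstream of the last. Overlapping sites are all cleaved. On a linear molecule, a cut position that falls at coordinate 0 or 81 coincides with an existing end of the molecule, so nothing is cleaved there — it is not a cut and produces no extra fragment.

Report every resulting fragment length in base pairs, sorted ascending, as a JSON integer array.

Per-enzyme occurrences:
  IvoII TCACA/1: at [11, 54, 66] ⇒ [12, 55, 67]
  YnoIX GGCGT/2: at [1, 16, 33, 39, 72] ⇒ [3, 18, 35, 41, 74]
  OquI ATTGG/5: at [60] ⇒ [65]
  KluII GACGTCG/7: at [21, 45] ⇒ [28, 52]

Pooled cuts: [3, 12, 18, 28, 35, 41, 52, 55, 65, 67, 74]

Fragment lengths:
  [0,3): 3 bp
  [3,12): 9 bp
  [12,18): 6 bp
  [18,28): 10 bp
  [28,35): 7 bp
  [35,41): 6 bp
  [41,52): 11 bp
  [52,55): 3 bp
  [55,65): 10 bp
  [65,67): 2 bp
  [67,74): 7 bp
  [74,81): 7 bp

[2,3,3,6,6,7,7,7,9,10,10,11]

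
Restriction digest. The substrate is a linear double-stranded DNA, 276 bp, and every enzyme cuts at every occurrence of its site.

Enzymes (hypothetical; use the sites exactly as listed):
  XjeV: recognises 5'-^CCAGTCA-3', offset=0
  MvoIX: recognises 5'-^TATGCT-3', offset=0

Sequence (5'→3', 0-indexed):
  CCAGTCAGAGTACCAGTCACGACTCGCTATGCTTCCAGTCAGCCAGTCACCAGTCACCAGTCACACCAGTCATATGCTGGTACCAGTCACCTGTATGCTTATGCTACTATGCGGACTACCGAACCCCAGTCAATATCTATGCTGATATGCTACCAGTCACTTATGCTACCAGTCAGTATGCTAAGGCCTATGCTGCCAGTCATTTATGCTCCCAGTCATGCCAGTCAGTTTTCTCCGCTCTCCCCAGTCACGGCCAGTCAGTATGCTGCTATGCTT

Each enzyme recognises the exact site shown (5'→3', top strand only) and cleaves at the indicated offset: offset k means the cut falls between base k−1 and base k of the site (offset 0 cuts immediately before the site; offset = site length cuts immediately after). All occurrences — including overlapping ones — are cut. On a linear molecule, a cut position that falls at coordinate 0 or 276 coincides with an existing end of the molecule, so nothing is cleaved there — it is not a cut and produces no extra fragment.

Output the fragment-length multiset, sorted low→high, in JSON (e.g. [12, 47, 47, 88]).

Site scan:
  XjeV (CCAGTCA, off=0): starts [0, 12, 34, 42, 49, 56, 65, 82, 125, 152, 168, 195, 211, 220, 243, 253] → cuts [12, 34, 42, 49, 56, 65, 82, 125, 152, 168, 195, 211, 220, 243, 253] (position 0 is a terminus of the linear molecule — no cut)
  MvoIX (TATGCT, off=0): starts [27, 72, 93, 99, 137, 145, 161, 176, 188, 204, 261, 269] → cuts [27, 72, 93, 99, 137, 145, 161, 176, 188, 204, 261, 269]

Pooled cuts: [12, 27, 34, 42, 49, 56, 65, 72, 82, 93, 99, 125, 137, 145, 152, 161, 168, 176, 188, 195, 204, 211, 220, 243, 253, 261, 269]

Fragment lengths:
  [0,12): 12 bp
  [12,27): 15 bp
  [27,34): 7 bp
  [34,42): 8 bp
  [42,49): 7 bp
  [49,56): 7 bp
  [56,65): 9 bp
  [65,72): 7 bp
  [72,82): 10 bp
  [82,93): 11 bp
  [93,99): 6 bp
  [99,125): 26 bp
  [125,137): 12 bp
  [137,145): 8 bp
  [145,152): 7 bp
  [152,161): 9 bp
  [161,168): 7 bp
  [168,176): 8 bp
  [176,188): 12 bp
  [188,195): 7 bp
  [195,204): 9 bp
  [204,211): 7 bp
  [211,220): 9 bp
  [220,243): 23 bp
  [243,253): 10 bp
  [253,261): 8 bp
  [261,269): 8 bp
  [269,276): 7 bp

[6,7,7,7,7,7,7,7,7,7,8,8,8,8,8,9,9,9,9,10,10,11,12,12,12,15,23,26]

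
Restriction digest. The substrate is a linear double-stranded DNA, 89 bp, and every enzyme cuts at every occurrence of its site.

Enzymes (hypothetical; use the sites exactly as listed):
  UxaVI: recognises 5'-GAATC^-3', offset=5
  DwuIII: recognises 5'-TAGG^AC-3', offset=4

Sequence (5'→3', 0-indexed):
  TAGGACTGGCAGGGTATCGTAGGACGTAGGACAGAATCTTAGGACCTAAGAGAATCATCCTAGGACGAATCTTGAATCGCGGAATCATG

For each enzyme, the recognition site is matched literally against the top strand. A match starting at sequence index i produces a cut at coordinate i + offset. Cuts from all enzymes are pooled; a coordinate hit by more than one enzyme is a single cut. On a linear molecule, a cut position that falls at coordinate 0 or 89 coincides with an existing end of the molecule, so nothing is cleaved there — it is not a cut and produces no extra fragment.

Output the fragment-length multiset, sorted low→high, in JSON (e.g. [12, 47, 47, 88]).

Site scan:
  UxaVI GAATC/5: at [33, 51, 66, 73, 81] ⇒ [38, 56, 71, 78, 86]
  DwuIII TAGGAC/4: at [0, 19, 26, 39, 60] ⇒ [4, 23, 30, 43, 64]

Pooled cuts: [4, 23, 30, 38, 43, 56, 64, 71, 78, 86]

Fragments:
  [0,4): 4 bp
  [4,23): 19 bp
  [23,30): 7 bp
  [30,38): 8 bp
  [38,43): 5 bp
  [43,56): 13 bp
  [56,64): 8 bp
  [64,71): 7 bp
  [71,78): 7 bp
  [78,86): 8 bp
  [86,89): 3 bp

[3,4,5,7,7,7,8,8,8,13,19]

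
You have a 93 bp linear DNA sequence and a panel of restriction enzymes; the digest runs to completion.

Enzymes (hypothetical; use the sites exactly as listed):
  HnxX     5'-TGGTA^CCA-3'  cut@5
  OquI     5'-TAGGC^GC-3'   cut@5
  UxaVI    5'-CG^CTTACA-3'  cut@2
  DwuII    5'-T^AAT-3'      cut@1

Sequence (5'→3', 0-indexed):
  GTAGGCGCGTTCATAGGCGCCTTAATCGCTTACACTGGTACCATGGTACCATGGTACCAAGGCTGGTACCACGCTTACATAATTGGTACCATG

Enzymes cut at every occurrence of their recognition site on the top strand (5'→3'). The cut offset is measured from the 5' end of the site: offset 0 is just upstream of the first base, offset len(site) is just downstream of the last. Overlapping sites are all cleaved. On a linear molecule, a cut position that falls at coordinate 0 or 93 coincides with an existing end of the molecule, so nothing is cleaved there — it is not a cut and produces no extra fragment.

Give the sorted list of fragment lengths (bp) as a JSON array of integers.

Site scan:
  HnxX TGGTACCA/5: at [35, 43, 51, 63, 83] ⇒ [40, 48, 56, 68, 88]
  OquI TAGGCGC/5: at [1, 13] ⇒ [6, 18]
  UxaVI CGCTTACA/2: at [26, 71] ⇒ [28, 73]
  DwuII TAAT/1: at [22, 79] ⇒ [23, 80]

All cut coordinates (distinct, sorted): [6, 18, 23, 28, 40, 48, 56, 68, 73, 80, 88]

Fragment lengths:
  [0,6): 6 bp
  [6,18): 12 bp
  [18,23): 5 bp
  [23,28): 5 bp
  [28,40): 12 bp
  [40,48): 8 bp
  [48,56): 8 bp
  [56,68): 12 bp
  [68,73): 5 bp
  [73,80): 7 bp
  [80,88): 8 bp
  [88,93): 5 bp

[5,5,5,5,6,7,8,8,8,12,12,12]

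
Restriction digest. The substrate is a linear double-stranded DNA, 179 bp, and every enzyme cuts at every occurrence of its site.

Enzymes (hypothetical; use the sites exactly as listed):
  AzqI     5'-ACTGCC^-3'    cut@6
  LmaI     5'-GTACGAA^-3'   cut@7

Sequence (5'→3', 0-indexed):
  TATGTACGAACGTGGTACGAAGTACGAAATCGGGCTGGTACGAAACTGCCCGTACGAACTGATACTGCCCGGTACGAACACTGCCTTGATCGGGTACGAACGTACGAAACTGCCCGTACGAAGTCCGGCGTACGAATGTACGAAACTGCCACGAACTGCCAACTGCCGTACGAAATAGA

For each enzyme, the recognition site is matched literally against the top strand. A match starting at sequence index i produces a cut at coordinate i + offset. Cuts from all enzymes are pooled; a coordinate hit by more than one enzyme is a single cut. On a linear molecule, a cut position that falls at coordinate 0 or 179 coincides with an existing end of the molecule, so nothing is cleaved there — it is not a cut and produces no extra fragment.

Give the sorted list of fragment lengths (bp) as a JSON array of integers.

[5,6,6,6,7,7,7,7,8,8,8,8,9,10,10,11,11,14,15,16]

Site scan:
  AzqI (ACTGCC, off=6): starts [44, 63, 79, 108, 144, 154, 161] → cuts [50, 69, 85, 114, 150, 160, 167]
  LmaI (GTACGAA, off=7): starts [3, 14, 21, 37, 51, 71, 93, 101, 115, 129, 137, 167] → cuts [10, 21, 28, 44, 58, 78, 100, 108, 122, 136, 144, 174]

Pooled cuts: [10, 21, 28, 44, 50, 58, 69, 78, 85, 100, 108, 114, 122, 136, 144, 150, 160, 167, 174]

Fragment lengths:
  [0,10): 10 bp
  [10,21): 11 bp
  [21,28): 7 bp
  [28,44): 16 bp
  [44,50): 6 bp
  [50,58): 8 bp
  [58,69): 11 bp
  [69,78): 9 bp
  [78,85): 7 bp
  [85,100): 15 bp
  [100,108): 8 bp
  [108,114): 6 bp
  [114,122): 8 bp
  [122,136): 14 bp
  [136,144): 8 bp
  [144,150): 6 bp
  [150,160): 10 bp
  [160,167): 7 bp
  [167,174): 7 bp
  [174,179): 5 bp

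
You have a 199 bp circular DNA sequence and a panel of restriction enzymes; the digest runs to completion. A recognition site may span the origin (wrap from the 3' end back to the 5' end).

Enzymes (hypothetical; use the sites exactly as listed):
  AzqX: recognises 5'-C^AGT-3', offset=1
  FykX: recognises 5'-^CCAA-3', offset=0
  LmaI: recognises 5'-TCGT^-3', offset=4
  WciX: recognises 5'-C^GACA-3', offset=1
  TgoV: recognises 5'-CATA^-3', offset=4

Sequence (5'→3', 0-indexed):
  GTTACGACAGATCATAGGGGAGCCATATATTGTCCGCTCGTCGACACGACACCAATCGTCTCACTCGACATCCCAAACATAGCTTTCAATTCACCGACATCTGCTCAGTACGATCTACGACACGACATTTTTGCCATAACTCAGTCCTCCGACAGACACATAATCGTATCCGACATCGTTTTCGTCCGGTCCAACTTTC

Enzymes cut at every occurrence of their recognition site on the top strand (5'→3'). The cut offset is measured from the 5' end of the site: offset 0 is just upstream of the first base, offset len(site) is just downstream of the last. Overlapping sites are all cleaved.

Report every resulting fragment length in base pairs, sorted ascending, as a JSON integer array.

[1,3,4,4,4,5,5,5,5,6,6,7,8,8,8,9,11,11,11,11,12,12,14,14,15]

Site scan:
  AzqX CAGT/1: at [105, 141] ⇒ [106, 142]
  FykX CCAA/0: at [51, 72, 190] ⇒ [51, 72, 190]
  LmaI TCGT/4: at [37, 55, 163, 175, 181, 197] ⇒ [2, 41, 59, 167, 179, 185]
  WciX CGACA/1: at [4, 41, 46, 65, 94, 117, 122, 149, 170] ⇒ [5, 42, 47, 66, 95, 118, 123, 150, 171]
  TgoV CATA/4: at [12, 23, 77, 134, 158] ⇒ [16, 27, 81, 138, 162]

All cut coordinates (distinct, sorted): [2, 5, 16, 27, 41, 42, 47, 51, 59, 66, 72, 81, 95, 106, 118, 123, 138, 142, 150, 162, 167, 171, 179, 185, 190]

Fragments:
  2→5: 3 bp
  5→16: 11 bp
  16→27: 11 bp
  27→41: 14 bp
  41→42: 1 bp
  42→47: 5 bp
  47→51: 4 bp
  51→59: 8 bp
  59→66: 7 bp
  66→72: 6 bp
  72→81: 9 bp
  81→95: 14 bp
  95→106: 11 bp
  106→118: 12 bp
  118→123: 5 bp
  123→138: 15 bp
  138→142: 4 bp
  142→150: 8 bp
  150→162: 12 bp
  162→167: 5 bp
  167→171: 4 bp
  171→179: 8 bp
  179→185: 6 bp
  185→190: 5 bp
  190→2 (wrap): 199-190+2 = 11 bp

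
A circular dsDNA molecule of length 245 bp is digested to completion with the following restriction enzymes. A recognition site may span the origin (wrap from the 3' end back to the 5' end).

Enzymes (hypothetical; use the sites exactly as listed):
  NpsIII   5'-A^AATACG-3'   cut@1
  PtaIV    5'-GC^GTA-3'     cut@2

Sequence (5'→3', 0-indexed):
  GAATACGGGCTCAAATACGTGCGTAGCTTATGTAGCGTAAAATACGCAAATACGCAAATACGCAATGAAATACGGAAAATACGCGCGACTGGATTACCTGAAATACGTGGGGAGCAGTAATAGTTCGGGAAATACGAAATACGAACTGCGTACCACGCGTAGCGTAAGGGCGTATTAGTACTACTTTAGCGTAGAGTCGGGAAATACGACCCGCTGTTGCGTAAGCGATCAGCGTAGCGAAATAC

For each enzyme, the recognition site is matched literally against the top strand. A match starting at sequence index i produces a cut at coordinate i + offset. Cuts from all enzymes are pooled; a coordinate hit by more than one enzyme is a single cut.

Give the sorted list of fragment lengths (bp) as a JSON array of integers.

[4,5,7,7,8,8,8,9,9,9,12,12,12,13,14,18,18,19,24,29]

Per-enzyme occurrences:
  NpsIII AAATACG/1: at [12, 39, 47, 55, 67, 76, 100, 129, 136, 201, 239] ⇒ [13, 40, 48, 56, 68, 77, 101, 130, 137, 202, 240]
  PtaIV GCGTA/2: at [20, 34, 147, 156, 161, 169, 188, 218, 231] ⇒ [22, 36, 149, 158, 163, 171, 190, 220, 233]

Pooled cuts: [13, 22, 36, 40, 48, 56, 68, 77, 101, 130, 137, 149, 158, 163, 171, 190, 202, 220, 233, 240]

Fragment lengths:
  13→22: 9 bp
  22→36: 14 bp
  36→40: 4 bp
  40→48: 8 bp
  48→56: 8 bp
  56→68: 12 bp
  68→77: 9 bp
  77→101: 24 bp
  101→130: 29 bp
  130→137: 7 bp
  137→149: 12 bp
  149→158: 9 bp
  158→163: 5 bp
  163→171: 8 bp
  171→190: 19 bp
  190→202: 12 bp
  202→220: 18 bp
  220→233: 13 bp
  233→240: 7 bp
  240→13 (wrap): 245-240+13 = 18 bp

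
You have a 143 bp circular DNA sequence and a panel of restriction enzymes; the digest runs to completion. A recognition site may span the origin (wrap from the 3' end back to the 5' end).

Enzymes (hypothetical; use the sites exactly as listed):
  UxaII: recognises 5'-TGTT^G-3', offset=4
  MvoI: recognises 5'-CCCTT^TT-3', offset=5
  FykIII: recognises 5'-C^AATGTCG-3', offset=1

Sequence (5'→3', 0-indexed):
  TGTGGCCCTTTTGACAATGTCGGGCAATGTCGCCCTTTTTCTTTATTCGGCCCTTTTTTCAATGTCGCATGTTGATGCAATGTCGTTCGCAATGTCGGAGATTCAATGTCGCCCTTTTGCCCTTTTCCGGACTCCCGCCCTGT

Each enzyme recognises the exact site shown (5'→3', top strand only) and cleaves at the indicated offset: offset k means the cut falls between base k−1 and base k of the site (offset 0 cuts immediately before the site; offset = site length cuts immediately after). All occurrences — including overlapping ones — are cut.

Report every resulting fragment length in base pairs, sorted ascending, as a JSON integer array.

Site scan:
  UxaII TGTTG/4: at [69, 140] ⇒ [1, 73]
  MvoI CCCTTTT/5: at [5, 32, 50, 111, 119] ⇒ [10, 37, 55, 116, 124]
  FykIII CAATGTCG/1: at [14, 24, 59, 77, 89, 103] ⇒ [15, 25, 60, 78, 90, 104]

All cut coordinates (distinct, sorted): [1, 10, 15, 25, 37, 55, 60, 73, 78, 90, 104, 116, 124]

Fragment lengths:
  1→10: 9 bp
  10→15: 5 bp
  15→25: 10 bp
  25→37: 12 bp
  37→55: 18 bp
  55→60: 5 bp
  60→73: 13 bp
  73→78: 5 bp
  78→90: 12 bp
  90→104: 14 bp
  104→116: 12 bp
  116→124: 8 bp
  124→1 (wrap): 143-124+1 = 20 bp

[5,5,5,8,9,10,12,12,12,13,14,18,20]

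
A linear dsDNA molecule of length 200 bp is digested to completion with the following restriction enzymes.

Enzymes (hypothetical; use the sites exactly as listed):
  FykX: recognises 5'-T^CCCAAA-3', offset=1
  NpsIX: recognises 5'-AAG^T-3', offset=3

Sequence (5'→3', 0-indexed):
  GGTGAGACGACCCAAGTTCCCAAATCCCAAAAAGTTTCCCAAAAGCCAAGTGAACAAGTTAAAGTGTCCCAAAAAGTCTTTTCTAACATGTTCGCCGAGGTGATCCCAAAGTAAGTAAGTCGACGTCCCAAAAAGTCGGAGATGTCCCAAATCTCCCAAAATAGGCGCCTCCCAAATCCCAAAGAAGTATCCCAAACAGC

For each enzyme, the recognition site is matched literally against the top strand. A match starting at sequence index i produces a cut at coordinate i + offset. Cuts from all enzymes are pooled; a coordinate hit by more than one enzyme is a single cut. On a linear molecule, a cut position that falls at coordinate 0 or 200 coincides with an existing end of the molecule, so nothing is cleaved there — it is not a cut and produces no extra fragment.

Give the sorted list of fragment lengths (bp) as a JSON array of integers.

Scan for sites:
  FykX (TCCCAAA, off=1): starts [17, 24, 36, 66, 103, 125, 144, 153, 169, 176, 189] → cuts [18, 25, 37, 67, 104, 126, 145, 154, 170, 177, 190]
  NpsIX (AAGT, off=3): starts [13, 31, 47, 55, 61, 73, 108, 112, 116, 132, 184] → cuts [16, 34, 50, 58, 64, 76, 111, 115, 119, 135, 187]

All cut coordinates (distinct, sorted): [16, 18, 25, 34, 37, 50, 58, 64, 67, 76, 104, 111, 115, 119, 126, 135, 145, 154, 170, 177, 187, 190]

Fragments:
  [0,16): 16 bp
  [16,18): 2 bp
  [18,25): 7 bp
  [25,34): 9 bp
  [34,37): 3 bp
  [37,50): 13 bp
  [50,58): 8 bp
  [58,64): 6 bp
  [64,67): 3 bp
  [67,76): 9 bp
  [76,104): 28 bp
  [104,111): 7 bp
  [111,115): 4 bp
  [115,119): 4 bp
  [119,126): 7 bp
  [126,135): 9 bp
  [135,145): 10 bp
  [145,154): 9 bp
  [154,170): 16 bp
  [170,177): 7 bp
  [177,187): 10 bp
  [187,190): 3 bp
  [190,200): 10 bp

[2,3,3,3,4,4,6,7,7,7,7,8,9,9,9,9,10,10,10,13,16,16,28]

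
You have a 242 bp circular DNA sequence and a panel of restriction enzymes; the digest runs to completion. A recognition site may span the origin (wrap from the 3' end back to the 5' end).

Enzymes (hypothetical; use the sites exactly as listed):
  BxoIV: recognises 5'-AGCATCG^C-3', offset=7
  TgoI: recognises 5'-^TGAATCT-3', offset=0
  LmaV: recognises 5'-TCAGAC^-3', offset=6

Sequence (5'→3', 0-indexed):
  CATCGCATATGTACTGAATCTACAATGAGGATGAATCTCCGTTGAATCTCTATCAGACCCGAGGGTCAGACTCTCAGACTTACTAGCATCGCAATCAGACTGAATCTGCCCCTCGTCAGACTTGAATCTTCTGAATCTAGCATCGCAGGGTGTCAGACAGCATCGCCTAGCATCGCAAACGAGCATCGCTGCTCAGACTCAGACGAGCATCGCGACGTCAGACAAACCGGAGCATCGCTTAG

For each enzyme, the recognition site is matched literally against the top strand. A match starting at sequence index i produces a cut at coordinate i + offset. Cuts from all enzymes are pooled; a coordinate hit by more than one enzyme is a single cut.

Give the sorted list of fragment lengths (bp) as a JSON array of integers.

Scan for sites:
  BxoIV AGCATCGC/7: at [84, 138, 158, 168, 181, 205, 230, 240] ⇒ [5, 91, 145, 165, 175, 188, 212, 237]
  TgoI TGAATCT/0: at [14, 31, 42, 100, 122, 131] ⇒ [14, 31, 42, 100, 122, 131]
  LmaV TCAGAC/6: at [52, 65, 73, 94, 115, 152, 192, 198, 217] ⇒ [58, 71, 79, 100, 121, 158, 198, 204, 223]

Pooled cuts: [5, 14, 31, 42, 58, 71, 79, 91, 100, 121, 122, 131, 145, 158, 165, 175, 188, 198, 204, 212, 223, 237]

Fragments:
  5→14: 9 bp
  14→31: 17 bp
  31→42: 11 bp
  42→58: 16 bp
  58→71: 13 bp
  71→79: 8 bp
  79→91: 12 bp
  91→100: 9 bp
  100→121: 21 bp
  121→122: 1 bp
  122→131: 9 bp
  131→145: 14 bp
  145→158: 13 bp
  158→165: 7 bp
  165→175: 10 bp
  175→188: 13 bp
  188→198: 10 bp
  198→204: 6 bp
  204→212: 8 bp
  212→223: 11 bp
  223→237: 14 bp
  237→5 (wrap): 242-237+5 = 10 bp

[1,6,7,8,8,9,9,9,10,10,10,11,11,12,13,13,13,14,14,16,17,21]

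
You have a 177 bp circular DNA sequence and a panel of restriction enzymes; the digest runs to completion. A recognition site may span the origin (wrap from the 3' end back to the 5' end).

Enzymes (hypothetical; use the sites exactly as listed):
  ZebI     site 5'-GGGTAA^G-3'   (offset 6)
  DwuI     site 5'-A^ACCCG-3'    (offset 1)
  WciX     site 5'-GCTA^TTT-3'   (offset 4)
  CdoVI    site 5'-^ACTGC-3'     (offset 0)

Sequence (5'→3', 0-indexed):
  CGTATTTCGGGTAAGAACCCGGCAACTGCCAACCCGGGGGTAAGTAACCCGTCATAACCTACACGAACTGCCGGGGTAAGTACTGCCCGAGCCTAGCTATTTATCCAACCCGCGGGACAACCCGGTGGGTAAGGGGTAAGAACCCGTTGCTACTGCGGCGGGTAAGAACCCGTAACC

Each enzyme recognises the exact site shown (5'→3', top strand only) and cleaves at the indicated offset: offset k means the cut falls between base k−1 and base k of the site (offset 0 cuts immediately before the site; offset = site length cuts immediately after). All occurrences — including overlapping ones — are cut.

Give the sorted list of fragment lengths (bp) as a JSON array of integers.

[2,2,2,2,3,7,7,7,8,8,10,12,12,13,13,14,17,18,20]

Scan for sites:
  ZebI GGGTAAG/6: at [8, 37, 73, 126, 133, 159] ⇒ [14, 43, 79, 132, 139, 165]
  DwuI AACCCG/1: at [15, 30, 45, 106, 118, 140, 166, 173] ⇒ [16, 31, 46, 107, 119, 141, 167, 174]
  WciX GCTATTT/4: at [95] ⇒ [99]
  CdoVI ACTGC/0: at [24, 66, 81, 151] ⇒ [24, 66, 81, 151]

Pooled cuts: [14, 16, 24, 31, 43, 46, 66, 79, 81, 99, 107, 119, 132, 139, 141, 151, 165, 167, 174]

Fragments:
  14→16: 2 bp
  16→24: 8 bp
  24→31: 7 bp
  31→43: 12 bp
  43→46: 3 bp
  46→66: 20 bp
  66→79: 13 bp
  79→81: 2 bp
  81→99: 18 bp
  99→107: 8 bp
  107→119: 12 bp
  119→132: 13 bp
  132→139: 7 bp
  139→141: 2 bp
  141→151: 10 bp
  151→165: 14 bp
  165→167: 2 bp
  167→174: 7 bp
  174→14 (wrap): 177-174+14 = 17 bp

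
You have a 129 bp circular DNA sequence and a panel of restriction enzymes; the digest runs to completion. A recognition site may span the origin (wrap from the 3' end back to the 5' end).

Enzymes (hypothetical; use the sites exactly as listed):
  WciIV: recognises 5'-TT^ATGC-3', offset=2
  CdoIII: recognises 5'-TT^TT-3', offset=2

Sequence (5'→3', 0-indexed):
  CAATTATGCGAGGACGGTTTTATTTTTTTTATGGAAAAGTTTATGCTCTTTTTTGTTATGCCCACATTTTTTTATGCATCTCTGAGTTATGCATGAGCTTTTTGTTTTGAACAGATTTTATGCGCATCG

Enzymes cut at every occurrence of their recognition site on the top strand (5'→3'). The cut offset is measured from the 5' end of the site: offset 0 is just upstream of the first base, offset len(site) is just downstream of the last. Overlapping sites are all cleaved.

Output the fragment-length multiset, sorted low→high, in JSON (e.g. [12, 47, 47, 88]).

Site scan:
  WciIV (TTATGC, off=2): starts [3, 40, 55, 71, 86, 117] → cuts [5, 42, 57, 73, 88, 119]
  CdoIII (TTTT, off=2): starts [17, 22, 23, 24, 25, 26, 48, 49, 50, 66, 67, 68, 69, 98, 99, 104, 115] → cuts [19, 24, 25, 26, 27, 28, 50, 51, 52, 68, 69, 70, 71, 100, 101, 106, 117]

All cut coordinates (distinct, sorted): [5, 19, 24, 25, 26, 27, 28, 42, 50, 51, 52, 57, 68, 69, 70, 71, 73, 88, 100, 101, 106, 117, 119]

Fragment lengths:
  5→19: 14 bp
  19→24: 5 bp
  24→25: 1 bp
  25→26: 1 bp
  26→27: 1 bp
  27→28: 1 bp
  28→42: 14 bp
  42→50: 8 bp
  50→51: 1 bp
  51→52: 1 bp
  52→57: 5 bp
  57→68: 11 bp
  68→69: 1 bp
  69→70: 1 bp
  70→71: 1 bp
  71→73: 2 bp
  73→88: 15 bp
  88→100: 12 bp
  100→101: 1 bp
  101→106: 5 bp
  106→117: 11 bp
  117→119: 2 bp
  119→5 (wrap): 129-119+5 = 15 bp

[1,1,1,1,1,1,1,1,1,1,2,2,5,5,5,8,11,11,12,14,14,15,15]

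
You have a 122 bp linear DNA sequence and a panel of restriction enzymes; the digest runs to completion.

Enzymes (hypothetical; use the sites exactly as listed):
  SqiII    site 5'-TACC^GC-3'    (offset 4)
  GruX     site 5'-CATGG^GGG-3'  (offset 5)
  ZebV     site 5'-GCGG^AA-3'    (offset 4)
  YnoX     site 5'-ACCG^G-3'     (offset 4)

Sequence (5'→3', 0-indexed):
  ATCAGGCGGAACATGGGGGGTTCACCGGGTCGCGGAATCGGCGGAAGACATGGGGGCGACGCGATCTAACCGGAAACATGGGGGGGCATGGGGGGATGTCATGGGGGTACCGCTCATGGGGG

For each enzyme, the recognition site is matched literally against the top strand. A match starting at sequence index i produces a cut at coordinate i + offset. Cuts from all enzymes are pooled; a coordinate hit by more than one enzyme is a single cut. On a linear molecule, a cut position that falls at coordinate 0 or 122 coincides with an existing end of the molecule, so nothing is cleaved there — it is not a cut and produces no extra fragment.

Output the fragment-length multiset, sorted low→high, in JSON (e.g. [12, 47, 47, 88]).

Scan for sites:
  SqiII TACCGC/4: at [107] ⇒ [111]
  GruX CATGGGGG/5: at [11, 48, 76, 86, 99, 114] ⇒ [16, 53, 81, 91, 104, 119]
  ZebV GCGGAA/4: at [5, 31, 40] ⇒ [9, 35, 44]
  YnoX ACCGG/4: at [23, 68] ⇒ [27, 72]

Pooled cuts: [9, 16, 27, 35, 44, 53, 72, 81, 91, 104, 111, 119]

Fragments:
  [0,9): 9 bp
  [9,16): 7 bp
  [16,27): 11 bp
  [27,35): 8 bp
  [35,44): 9 bp
  [44,53): 9 bp
  [53,72): 19 bp
  [72,81): 9 bp
  [81,91): 10 bp
  [91,104): 13 bp
  [104,111): 7 bp
  [111,119): 8 bp
  [119,122): 3 bp

[3,7,7,8,8,9,9,9,9,10,11,13,19]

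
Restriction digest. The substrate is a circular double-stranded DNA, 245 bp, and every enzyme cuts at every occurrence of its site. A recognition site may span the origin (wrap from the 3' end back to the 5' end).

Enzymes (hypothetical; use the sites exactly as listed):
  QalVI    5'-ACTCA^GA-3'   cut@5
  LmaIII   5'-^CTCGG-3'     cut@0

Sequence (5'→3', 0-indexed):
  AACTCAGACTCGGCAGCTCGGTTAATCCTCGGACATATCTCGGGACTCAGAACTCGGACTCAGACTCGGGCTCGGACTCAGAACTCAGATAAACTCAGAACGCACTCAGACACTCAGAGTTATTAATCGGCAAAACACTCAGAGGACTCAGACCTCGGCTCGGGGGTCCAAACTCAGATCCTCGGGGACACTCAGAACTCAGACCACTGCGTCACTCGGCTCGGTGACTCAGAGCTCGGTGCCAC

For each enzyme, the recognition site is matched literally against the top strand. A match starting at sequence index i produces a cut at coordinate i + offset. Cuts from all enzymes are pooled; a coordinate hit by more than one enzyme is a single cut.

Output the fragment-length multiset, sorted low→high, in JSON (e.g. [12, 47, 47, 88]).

[2,2,3,3,3,4,5,5,6,7,7,8,8,9,10,10,10,11,11,11,11,12,13,14,17,18,25]

Per-enzyme occurrences:
  QalVI ACTCAGA/5: at [1, 44, 57, 75, 82, 92, 103, 111, 136, 145, 171, 189, 196, 226] ⇒ [6, 49, 62, 80, 87, 97, 108, 116, 141, 150, 176, 194, 201, 231]
  LmaIII CTCGG/0: at [8, 16, 27, 38, 52, 64, 70, 153, 158, 180, 214, 219, 234] ⇒ [8, 16, 27, 38, 52, 64, 70, 153, 158, 180, 214, 219, 234]

All cut coordinates (distinct, sorted): [6, 8, 16, 27, 38, 49, 52, 62, 64, 70, 80, 87, 97, 108, 116, 141, 150, 153, 158, 176, 180, 194, 201, 214, 219, 231, 234]

Fragment lengths:
  6→8: 2 bp
  8→16: 8 bp
  16→27: 11 bp
  27→38: 11 bp
  38→49: 11 bp
  49→52: 3 bp
  52→62: 10 bp
  62→64: 2 bp
  64→70: 6 bp
  70→80: 10 bp
  80→87: 7 bp
  87→97: 10 bp
  97→108: 11 bp
  108→116: 8 bp
  116→141: 25 bp
  141→150: 9 bp
  150→153: 3 bp
  153→158: 5 bp
  158→176: 18 bp
  176→180: 4 bp
  180→194: 14 bp
  194→201: 7 bp
  201→214: 13 bp
  214→219: 5 bp
  219→231: 12 bp
  231→234: 3 bp
  234→6 (wrap): 245-234+6 = 17 bp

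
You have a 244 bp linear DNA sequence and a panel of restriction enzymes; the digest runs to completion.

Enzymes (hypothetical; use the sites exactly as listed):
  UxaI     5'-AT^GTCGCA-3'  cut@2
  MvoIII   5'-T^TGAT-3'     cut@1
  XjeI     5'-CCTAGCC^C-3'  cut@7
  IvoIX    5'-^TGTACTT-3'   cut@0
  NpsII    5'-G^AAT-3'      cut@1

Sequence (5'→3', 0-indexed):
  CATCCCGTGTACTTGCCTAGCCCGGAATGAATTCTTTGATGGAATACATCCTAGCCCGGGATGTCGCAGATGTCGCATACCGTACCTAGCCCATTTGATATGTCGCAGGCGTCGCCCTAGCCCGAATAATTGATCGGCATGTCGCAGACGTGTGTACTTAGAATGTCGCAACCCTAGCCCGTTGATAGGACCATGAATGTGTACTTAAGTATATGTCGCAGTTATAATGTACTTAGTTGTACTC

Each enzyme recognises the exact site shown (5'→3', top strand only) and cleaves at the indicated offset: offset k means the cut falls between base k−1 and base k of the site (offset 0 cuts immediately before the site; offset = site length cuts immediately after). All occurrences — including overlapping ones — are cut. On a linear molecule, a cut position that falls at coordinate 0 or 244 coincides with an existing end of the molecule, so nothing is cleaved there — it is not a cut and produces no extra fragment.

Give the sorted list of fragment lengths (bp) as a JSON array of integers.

Scan for sites:
  UxaI ATGTCGCA/2: at [60, 69, 99, 138, 162, 212] ⇒ [62, 71, 101, 140, 164, 214]
  MvoIII TTGAT/1: at [35, 94, 129, 181] ⇒ [36, 95, 130, 182]
  XjeI CCTAGCCC/7: at [15, 49, 84, 115, 172] ⇒ [22, 56, 91, 122, 179]
  IvoIX TGTACTT/0: at [7, 152, 199, 227] ⇒ [7, 152, 199, 227]
  NpsII GAAT/1: at [24, 28, 41, 123, 160, 194] ⇒ [25, 29, 42, 124, 161, 195]

All cut coordinates (distinct, sorted): [7, 22, 25, 29, 36, 42, 56, 62, 71, 91, 95, 101, 122, 124, 130, 140, 152, 161, 164, 179, 182, 195, 199, 214, 227]

Fragments:
  [0,7): 7 bp
  [7,22): 15 bp
  [22,25): 3 bp
  [25,29): 4 bp
  [29,36): 7 bp
  [36,42): 6 bp
  [42,56): 14 bp
  [56,62): 6 bp
  [62,71): 9 bp
  [71,91): 20 bp
  [91,95): 4 bp
  [95,101): 6 bp
  [101,122): 21 bp
  [122,124): 2 bp
  [124,130): 6 bp
  [130,140): 10 bp
  [140,152): 12 bp
  [152,161): 9 bp
  [161,164): 3 bp
  [164,179): 15 bp
  [179,182): 3 bp
  [182,195): 13 bp
  [195,199): 4 bp
  [199,214): 15 bp
  [214,227): 13 bp
  [227,244): 17 bp

[2,3,3,3,4,4,4,6,6,6,6,7,7,9,9,10,12,13,13,14,15,15,15,17,20,21]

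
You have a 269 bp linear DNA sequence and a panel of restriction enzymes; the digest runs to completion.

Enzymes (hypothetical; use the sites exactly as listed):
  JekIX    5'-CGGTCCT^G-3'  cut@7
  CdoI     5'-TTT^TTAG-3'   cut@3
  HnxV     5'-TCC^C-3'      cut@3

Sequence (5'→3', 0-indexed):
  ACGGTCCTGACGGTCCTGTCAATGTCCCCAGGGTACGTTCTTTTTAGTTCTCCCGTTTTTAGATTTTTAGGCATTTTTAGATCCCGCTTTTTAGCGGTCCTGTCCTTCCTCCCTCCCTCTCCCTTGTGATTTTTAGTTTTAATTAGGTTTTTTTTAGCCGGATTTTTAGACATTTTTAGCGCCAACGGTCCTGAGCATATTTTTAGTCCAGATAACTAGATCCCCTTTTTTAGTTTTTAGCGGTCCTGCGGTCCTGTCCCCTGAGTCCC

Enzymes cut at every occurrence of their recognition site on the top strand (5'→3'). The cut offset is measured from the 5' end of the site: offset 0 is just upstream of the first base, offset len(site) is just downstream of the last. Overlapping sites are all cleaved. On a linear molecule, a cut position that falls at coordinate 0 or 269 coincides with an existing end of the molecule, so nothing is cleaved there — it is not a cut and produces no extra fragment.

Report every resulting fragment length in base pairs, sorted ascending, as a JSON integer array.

Scan for sites:
  JekIX CGGTCCTG/7: at [1, 10, 94, 185, 240, 248] ⇒ [8, 17, 101, 192, 247, 255]
  CdoI TTTTTAG/3: at [40, 55, 63, 73, 87, 129, 150, 162, 172, 199, 226, 233] ⇒ [43, 58, 66, 76, 90, 132, 153, 165, 175, 202, 229, 236]
  HnxV TCCC/3: at [24, 50, 81, 109, 113, 119, 220, 256, 265] ⇒ [27, 53, 84, 112, 116, 122, 223, 259, 268]

Pooled cuts: [8, 17, 27, 43, 53, 58, 66, 76, 84, 90, 101, 112, 116, 122, 132, 153, 165, 175, 192, 202, 223, 229, 236, 247, 255, 259, 268]

Fragment lengths:
  [0,8): 8 bp
  [8,17): 9 bp
  [17,27): 10 bp
  [27,43): 16 bp
  [43,53): 10 bp
  [53,58): 5 bp
  [58,66): 8 bp
  [66,76): 10 bp
  [76,84): 8 bp
  [84,90): 6 bp
  [90,101): 11 bp
  [101,112): 11 bp
  [112,116): 4 bp
  [116,122): 6 bp
  [122,132): 10 bp
  [132,153): 21 bp
  [153,165): 12 bp
  [165,175): 10 bp
  [175,192): 17 bp
  [192,202): 10 bp
  [202,223): 21 bp
  [223,229): 6 bp
  [229,236): 7 bp
  [236,247): 11 bp
  [247,255): 8 bp
  [255,259): 4 bp
  [259,268): 9 bp
  [268,269): 1 bp

[1,4,4,5,6,6,6,7,8,8,8,8,9,9,10,10,10,10,10,10,11,11,11,12,16,17,21,21]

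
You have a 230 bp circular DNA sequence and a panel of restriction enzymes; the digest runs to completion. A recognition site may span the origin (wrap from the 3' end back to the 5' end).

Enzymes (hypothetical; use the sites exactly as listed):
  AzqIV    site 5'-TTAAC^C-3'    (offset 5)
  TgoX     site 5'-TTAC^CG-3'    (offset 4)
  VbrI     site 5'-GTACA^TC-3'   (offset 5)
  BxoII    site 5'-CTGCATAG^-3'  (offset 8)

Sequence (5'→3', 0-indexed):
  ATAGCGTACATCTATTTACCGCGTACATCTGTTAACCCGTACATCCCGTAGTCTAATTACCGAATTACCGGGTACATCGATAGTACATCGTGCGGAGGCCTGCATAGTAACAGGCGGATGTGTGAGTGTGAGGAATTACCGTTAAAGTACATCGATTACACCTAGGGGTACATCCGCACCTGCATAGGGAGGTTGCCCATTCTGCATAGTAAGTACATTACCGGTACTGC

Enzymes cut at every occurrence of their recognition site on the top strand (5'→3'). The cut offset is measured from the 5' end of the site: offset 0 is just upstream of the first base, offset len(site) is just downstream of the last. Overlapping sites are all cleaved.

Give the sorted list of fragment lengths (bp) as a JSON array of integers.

[6,7,8,8,8,9,9,11,12,12,13,15,17,20,21,22,32]

Scan for sites:
  AzqIV (TTAACC, off=5): starts [31] → cuts [36]
  TgoX (TTACCG, off=4): starts [15, 56, 64, 135, 217] → cuts [19, 60, 68, 139, 221]
  VbrI (GTACATC, off=5): starts [5, 22, 38, 71, 82, 146, 167] → cuts [10, 27, 43, 76, 87, 151, 172]
  BxoII (CTGCATAG, off=8): starts [99, 179, 201, 226] → cuts [4, 107, 187, 209]

All cut coordinates (distinct, sorted): [4, 10, 19, 27, 36, 43, 60, 68, 76, 87, 107, 139, 151, 172, 187, 209, 221]

Fragment lengths:
  4→10: 6 bp
  10→19: 9 bp
  19→27: 8 bp
  27→36: 9 bp
  36→43: 7 bp
  43→60: 17 bp
  60→68: 8 bp
  68→76: 8 bp
  76→87: 11 bp
  87→107: 20 bp
  107→139: 32 bp
  139→151: 12 bp
  151→172: 21 bp
  172→187: 15 bp
  187→209: 22 bp
  209→221: 12 bp
  221→4 (wrap): 230-221+4 = 13 bp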